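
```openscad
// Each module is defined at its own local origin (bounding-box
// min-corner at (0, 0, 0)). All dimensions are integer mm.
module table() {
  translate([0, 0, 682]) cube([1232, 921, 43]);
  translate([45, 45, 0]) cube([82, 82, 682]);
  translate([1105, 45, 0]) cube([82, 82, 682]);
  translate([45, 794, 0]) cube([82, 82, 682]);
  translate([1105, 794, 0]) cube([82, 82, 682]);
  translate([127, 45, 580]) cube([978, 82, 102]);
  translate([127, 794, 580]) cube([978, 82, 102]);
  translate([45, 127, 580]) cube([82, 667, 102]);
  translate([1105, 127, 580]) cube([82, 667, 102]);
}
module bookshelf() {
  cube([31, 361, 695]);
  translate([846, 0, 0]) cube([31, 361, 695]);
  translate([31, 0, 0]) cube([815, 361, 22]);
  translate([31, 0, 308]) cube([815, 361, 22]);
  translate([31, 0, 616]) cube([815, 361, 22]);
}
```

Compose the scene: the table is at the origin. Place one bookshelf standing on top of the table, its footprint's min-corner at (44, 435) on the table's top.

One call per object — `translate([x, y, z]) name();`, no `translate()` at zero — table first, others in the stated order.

table();
translate([44, 435, 725]) bookshelf();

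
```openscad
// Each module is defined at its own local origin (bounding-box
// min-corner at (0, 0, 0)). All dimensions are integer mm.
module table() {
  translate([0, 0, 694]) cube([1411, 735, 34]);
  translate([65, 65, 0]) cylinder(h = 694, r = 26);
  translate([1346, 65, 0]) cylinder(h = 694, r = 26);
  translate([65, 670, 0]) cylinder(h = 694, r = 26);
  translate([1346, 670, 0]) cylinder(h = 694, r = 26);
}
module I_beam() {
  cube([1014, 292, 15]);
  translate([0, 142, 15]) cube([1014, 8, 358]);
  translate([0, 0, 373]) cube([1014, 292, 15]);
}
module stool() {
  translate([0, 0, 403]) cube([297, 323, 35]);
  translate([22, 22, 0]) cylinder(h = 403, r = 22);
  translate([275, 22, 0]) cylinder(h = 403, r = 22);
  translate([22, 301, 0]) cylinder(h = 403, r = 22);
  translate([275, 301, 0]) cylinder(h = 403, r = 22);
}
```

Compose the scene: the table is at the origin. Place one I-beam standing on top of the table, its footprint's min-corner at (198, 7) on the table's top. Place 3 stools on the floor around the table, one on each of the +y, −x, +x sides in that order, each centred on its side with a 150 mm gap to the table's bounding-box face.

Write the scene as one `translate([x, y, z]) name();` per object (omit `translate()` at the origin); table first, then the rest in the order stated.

table();
translate([198, 7, 728]) I_beam();
translate([557, 885, 0]) stool();
translate([-447, 206, 0]) stool();
translate([1561, 206, 0]) stool();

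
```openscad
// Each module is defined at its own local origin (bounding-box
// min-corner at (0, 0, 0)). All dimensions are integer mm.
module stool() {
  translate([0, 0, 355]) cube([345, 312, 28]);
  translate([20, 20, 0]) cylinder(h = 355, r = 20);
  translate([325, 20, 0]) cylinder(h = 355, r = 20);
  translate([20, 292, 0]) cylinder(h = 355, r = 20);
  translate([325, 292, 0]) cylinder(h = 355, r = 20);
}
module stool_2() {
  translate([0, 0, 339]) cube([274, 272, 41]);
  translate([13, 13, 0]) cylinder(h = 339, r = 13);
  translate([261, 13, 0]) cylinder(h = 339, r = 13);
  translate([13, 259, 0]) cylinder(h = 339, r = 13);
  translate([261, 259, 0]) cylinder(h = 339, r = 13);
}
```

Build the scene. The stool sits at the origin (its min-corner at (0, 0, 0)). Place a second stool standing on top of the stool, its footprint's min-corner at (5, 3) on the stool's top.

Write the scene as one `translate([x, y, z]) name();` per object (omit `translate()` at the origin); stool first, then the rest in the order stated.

stool();
translate([5, 3, 383]) stool_2();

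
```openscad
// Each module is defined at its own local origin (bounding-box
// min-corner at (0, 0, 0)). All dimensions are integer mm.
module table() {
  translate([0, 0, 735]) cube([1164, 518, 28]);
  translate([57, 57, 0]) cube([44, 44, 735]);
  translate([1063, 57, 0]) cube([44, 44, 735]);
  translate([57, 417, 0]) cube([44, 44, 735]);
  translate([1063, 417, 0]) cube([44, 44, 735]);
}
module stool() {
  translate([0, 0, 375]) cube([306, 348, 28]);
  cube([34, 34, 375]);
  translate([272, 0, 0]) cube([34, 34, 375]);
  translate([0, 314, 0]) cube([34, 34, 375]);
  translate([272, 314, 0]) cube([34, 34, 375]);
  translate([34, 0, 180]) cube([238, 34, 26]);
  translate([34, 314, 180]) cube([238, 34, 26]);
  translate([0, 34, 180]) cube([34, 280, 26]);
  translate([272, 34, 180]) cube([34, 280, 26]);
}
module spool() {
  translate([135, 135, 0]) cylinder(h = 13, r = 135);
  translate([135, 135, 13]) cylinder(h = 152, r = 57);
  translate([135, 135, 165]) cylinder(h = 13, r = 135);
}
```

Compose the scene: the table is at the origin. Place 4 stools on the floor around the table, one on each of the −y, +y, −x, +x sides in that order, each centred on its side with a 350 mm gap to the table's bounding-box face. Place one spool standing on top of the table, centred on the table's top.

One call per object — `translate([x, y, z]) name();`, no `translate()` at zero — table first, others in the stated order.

table();
translate([429, -698, 0]) stool();
translate([429, 868, 0]) stool();
translate([-656, 85, 0]) stool();
translate([1514, 85, 0]) stool();
translate([447, 124, 763]) spool();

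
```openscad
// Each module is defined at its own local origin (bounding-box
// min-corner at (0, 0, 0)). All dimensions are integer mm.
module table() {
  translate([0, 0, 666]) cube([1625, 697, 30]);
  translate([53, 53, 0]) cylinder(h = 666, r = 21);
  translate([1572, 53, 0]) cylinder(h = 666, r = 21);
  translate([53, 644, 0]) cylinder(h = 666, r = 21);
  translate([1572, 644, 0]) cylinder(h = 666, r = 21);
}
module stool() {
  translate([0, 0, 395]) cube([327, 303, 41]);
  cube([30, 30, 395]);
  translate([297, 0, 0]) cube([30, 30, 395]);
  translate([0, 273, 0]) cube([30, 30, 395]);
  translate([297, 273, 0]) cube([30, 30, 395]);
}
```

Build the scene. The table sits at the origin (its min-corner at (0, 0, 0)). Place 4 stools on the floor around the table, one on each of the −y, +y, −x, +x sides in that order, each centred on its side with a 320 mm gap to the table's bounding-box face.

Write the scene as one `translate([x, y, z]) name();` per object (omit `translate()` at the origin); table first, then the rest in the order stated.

table();
translate([649, -623, 0]) stool();
translate([649, 1017, 0]) stool();
translate([-647, 197, 0]) stool();
translate([1945, 197, 0]) stool();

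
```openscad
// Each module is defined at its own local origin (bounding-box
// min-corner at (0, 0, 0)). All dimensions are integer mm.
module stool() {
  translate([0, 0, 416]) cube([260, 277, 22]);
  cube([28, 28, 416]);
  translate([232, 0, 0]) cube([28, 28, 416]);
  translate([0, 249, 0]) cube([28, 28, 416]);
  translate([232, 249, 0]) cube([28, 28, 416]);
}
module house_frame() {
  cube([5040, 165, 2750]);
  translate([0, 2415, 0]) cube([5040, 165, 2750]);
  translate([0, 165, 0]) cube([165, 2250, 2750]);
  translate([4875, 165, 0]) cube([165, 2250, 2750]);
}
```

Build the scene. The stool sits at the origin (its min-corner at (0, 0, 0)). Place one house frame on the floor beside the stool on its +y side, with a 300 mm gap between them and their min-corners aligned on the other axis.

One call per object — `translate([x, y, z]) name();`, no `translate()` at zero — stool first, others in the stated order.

stool();
translate([0, 577, 0]) house_frame();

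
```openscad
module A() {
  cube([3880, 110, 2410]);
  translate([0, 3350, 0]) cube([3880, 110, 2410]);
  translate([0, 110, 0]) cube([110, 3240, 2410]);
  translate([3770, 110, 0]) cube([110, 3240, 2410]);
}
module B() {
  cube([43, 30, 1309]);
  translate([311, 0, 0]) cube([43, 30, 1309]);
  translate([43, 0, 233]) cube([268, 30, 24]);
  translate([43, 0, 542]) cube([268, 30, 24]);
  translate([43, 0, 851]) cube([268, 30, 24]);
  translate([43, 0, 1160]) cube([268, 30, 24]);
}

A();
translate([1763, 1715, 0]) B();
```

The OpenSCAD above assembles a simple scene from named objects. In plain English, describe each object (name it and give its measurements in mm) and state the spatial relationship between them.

A is the wall frame of a small rectangular building: four walls, each 2410 mm tall and 110 mm thick, enclosing a footprint 3880 mm (x) by 3460 mm (y) outside-to-outside, with no floor or roof. The front and back walls (the −y and +y sides) span the full width; the two side walls fit between them.

B is a wooden ladder with two side rails of 43×30 mm section and 1309 mm height, set 354 mm apart overall. Between them run 4 rectangular rungs (30 mm deep, 24 mm thick), front faces flush with the rails' −y face. The bottom of the first rung is 233 mm above the floor and each subsequent rung is 309 mm higher than the one below.

The ladder sits inside the house frame, centred.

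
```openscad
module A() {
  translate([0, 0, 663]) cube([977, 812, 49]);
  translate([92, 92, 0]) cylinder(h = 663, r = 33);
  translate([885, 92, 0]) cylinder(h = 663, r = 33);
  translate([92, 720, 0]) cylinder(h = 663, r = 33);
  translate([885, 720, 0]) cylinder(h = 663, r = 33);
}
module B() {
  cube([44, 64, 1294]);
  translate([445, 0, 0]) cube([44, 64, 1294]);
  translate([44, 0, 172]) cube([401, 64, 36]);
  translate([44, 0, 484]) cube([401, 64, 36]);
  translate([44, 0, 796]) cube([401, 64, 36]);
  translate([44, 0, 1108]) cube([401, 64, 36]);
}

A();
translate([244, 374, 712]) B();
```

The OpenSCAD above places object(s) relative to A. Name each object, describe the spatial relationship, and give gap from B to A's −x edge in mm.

A is a table. B is a ladder. The ladder is on top of the table, centred. The gap from the ladder to the table's −x edge is 244 mm.

The ladder's min-x is at 244; the table's min-x is 0; gap = 244 mm.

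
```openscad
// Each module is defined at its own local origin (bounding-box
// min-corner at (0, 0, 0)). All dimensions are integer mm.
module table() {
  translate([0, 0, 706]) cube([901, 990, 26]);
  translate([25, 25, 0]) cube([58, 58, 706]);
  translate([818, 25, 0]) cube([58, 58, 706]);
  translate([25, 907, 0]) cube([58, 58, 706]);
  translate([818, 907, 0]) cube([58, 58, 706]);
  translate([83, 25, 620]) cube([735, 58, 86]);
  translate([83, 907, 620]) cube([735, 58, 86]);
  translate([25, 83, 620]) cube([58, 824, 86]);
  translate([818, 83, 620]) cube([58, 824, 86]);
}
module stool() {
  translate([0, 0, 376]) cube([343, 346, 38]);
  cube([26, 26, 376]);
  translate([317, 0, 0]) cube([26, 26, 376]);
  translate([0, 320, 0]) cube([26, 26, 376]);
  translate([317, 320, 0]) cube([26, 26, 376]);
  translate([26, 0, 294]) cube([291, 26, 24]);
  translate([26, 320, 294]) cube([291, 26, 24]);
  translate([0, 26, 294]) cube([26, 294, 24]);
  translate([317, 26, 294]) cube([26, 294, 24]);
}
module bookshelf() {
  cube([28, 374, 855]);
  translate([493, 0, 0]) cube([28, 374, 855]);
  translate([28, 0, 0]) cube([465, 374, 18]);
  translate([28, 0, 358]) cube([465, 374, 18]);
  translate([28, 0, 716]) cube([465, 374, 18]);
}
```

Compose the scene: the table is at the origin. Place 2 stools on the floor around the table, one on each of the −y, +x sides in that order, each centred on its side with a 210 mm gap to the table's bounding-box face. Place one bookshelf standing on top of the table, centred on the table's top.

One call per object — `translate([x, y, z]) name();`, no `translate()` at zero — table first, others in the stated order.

table();
translate([279, -556, 0]) stool();
translate([1111, 322, 0]) stool();
translate([190, 308, 732]) bookshelf();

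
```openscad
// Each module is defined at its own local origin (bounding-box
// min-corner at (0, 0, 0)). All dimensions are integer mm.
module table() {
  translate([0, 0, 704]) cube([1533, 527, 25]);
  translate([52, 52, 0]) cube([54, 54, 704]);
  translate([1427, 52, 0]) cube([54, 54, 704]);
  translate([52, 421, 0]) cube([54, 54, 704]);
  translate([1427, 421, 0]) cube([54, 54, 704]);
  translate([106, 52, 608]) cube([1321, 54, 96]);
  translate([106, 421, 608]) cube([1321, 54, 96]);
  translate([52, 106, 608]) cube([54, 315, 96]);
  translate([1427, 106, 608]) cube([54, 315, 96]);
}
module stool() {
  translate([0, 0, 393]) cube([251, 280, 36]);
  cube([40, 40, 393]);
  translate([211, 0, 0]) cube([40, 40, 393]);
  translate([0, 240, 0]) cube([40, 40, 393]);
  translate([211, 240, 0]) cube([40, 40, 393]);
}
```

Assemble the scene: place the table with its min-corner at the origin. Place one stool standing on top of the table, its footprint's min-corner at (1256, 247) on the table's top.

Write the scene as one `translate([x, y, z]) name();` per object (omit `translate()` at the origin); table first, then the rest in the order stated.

table();
translate([1256, 247, 729]) stool();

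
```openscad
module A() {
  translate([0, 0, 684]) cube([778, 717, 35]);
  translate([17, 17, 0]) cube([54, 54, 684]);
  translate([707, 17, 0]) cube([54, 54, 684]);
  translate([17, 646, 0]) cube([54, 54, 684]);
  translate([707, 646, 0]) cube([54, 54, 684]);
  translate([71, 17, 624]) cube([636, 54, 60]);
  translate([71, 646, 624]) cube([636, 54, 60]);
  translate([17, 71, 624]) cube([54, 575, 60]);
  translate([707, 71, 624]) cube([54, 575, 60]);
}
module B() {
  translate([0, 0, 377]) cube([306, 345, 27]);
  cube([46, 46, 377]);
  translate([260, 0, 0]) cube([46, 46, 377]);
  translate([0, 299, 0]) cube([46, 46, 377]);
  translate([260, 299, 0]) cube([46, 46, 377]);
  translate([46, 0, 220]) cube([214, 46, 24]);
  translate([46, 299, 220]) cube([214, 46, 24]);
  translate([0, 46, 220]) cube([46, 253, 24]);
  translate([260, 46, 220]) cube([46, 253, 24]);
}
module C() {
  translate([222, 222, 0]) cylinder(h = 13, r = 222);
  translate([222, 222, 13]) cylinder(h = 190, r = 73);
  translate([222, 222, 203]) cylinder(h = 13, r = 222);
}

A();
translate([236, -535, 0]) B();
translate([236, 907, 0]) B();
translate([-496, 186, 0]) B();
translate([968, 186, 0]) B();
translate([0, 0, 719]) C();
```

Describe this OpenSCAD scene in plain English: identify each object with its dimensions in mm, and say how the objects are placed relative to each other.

A is a rectangular dining table. The top is 778×717×35 mm with its upper surface at z = 719 mm. It stands on four 54×54 mm square legs, each inset 17 mm from the nearest pair of top edges, running from the floor to the underside of the top. Four apron rails, 54 mm thick and 60 mm tall, run between adjacent legs with their top edges flush with the underside of the top and their outer faces flush with the legs' outer faces.

B is a four-legged stool. The seat is 306×345 mm, 27 mm thick, top at z = 404 mm. It stands on four square legs, each 46×46 mm in cross-section, from z = 0 to the seat underside, each flush with a corner of the seat. Four stretchers, 46 mm wide and 24 mm tall, connect adjacent legs with their undersides at z = 220 mm, each running between the inner faces of the legs it joins and aligned with the legs' outer faces on the other axis.

C is a spool: two coaxial disc flanges of radius 222 mm and thickness 13 mm, joined by a core cylinder of radius 73 mm and height 190 mm. The lower flange rests on z = 0 and the three cylinders share a vertical axis.

Four stools sit around the table at the −y, +y, −x, +x sides. The spool is on top of the table.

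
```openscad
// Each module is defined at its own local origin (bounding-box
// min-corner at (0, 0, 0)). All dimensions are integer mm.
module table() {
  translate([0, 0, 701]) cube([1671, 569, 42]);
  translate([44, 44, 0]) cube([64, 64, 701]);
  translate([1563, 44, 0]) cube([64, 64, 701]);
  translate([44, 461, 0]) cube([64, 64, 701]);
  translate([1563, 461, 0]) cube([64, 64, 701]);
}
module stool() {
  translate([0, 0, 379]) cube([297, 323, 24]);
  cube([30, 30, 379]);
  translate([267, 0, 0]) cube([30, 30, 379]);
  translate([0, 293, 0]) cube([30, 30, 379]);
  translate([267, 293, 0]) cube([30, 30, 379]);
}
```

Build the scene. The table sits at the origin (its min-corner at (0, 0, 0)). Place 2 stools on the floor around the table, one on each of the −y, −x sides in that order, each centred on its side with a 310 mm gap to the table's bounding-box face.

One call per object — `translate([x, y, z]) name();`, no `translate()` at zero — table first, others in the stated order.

table();
translate([687, -633, 0]) stool();
translate([-607, 123, 0]) stool();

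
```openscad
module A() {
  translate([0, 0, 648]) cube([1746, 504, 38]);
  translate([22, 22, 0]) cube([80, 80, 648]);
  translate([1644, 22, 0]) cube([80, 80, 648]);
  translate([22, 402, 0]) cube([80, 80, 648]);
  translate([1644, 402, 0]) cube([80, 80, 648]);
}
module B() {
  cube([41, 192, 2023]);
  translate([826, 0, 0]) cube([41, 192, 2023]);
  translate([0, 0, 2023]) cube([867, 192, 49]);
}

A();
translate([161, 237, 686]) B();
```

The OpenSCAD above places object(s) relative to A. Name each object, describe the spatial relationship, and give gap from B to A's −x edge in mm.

A is a table. B is a door frame. The door frame is on top of the table. The gap from the door frame to the table's −x edge is 161 mm.

The door frame's min-x is at 161; the table's min-x is 0; gap = 161 mm.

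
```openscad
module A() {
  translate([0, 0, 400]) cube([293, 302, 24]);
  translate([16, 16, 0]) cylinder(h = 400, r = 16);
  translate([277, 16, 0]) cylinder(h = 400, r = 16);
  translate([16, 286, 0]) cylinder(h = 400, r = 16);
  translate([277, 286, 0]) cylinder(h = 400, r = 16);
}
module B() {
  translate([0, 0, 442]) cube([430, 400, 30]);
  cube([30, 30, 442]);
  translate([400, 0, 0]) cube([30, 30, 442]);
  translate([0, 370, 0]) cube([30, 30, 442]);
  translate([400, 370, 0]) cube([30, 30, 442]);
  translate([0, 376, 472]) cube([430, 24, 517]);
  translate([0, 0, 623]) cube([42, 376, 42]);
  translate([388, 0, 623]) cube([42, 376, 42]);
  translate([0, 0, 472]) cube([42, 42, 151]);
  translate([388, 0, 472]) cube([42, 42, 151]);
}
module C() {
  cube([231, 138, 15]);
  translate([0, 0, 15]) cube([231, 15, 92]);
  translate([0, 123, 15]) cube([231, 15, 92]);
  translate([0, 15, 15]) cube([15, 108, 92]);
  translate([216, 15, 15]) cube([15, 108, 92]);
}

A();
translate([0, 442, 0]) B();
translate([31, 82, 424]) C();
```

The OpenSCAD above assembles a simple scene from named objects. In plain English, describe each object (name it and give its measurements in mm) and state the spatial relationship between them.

A is a four-legged stool. The seat is a 293×302×24 mm slab whose top surface is at z = 424 mm; four round legs, each 32 mm in diameter, run from the floor (z = 0) to the underside of the seat, each leg's axis is inset half a diameter from the nearest pair of seat edges (so the leg's bounding box is flush with the corner).

B is a chair: 430×400 mm seat, 30 mm thick, top at z = 472 mm, on four 30 mm square corner legs flush with the seat edges. A 24 mm thick backrest slab spans the full seat width, extending 517 mm above the seat top, its back face flush with the seat's +y edge. Two armrests of 42×42 mm section run along each side from the seat's front edge to the front of the backrest, top faces 193 mm above the seat top and outer faces flush with the seat's x-edges; a 42×42 mm post under the front of each armrest stands on the seat at the front corner.

C is an open storage box with external size 231×138×107 mm and wall thickness 15 mm (the base is also 15 mm thick). The base covers the whole footprint; the four walls stand on the base, with the y-facing walls full-width and the x-facing walls fitting between their inner faces.

The chair is on the floor beside the stool on its +y side. The open box is on top of the stool, centred.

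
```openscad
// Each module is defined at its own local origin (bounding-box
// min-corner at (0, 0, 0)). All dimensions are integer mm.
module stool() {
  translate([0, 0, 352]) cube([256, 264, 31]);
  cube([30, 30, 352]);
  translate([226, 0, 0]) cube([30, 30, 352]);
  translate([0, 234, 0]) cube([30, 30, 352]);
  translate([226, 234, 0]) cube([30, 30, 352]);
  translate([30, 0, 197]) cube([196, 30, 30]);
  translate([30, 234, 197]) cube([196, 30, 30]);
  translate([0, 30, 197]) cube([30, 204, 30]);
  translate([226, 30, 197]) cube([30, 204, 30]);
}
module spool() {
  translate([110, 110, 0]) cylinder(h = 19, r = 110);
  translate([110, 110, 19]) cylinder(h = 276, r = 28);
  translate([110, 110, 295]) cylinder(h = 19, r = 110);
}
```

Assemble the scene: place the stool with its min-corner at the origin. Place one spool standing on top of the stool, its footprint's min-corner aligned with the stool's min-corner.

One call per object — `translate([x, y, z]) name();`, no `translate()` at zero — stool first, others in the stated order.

stool();
translate([0, 0, 383]) spool();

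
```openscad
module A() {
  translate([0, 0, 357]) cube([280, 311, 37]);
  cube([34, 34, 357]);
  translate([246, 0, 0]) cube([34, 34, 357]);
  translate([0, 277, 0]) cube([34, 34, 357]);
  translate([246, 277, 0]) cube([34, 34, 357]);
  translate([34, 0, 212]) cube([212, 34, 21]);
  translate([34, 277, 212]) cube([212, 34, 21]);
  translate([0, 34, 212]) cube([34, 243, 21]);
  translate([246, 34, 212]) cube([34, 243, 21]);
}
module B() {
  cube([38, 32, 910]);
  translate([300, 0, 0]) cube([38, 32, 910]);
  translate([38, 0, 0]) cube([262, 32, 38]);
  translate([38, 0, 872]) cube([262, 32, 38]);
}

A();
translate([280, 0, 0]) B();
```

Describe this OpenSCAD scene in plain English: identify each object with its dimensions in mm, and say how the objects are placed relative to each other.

A is a four-legged stool. The seat is a 280×311×37 mm slab whose top surface is at z = 394 mm; four square legs, each 34×34 mm in cross-section, run from the floor (z = 0) to the underside of the seat, each flush with a corner of the seat. Four stretchers, 34 mm wide and 21 mm tall, connect adjacent legs with their undersides at z = 212 mm, each running between the inner faces of the legs it joins and aligned with the legs' outer faces on the other axis.

B is a rectangular picture frame lying in the x–z plane (depth along y). The opening is 262 mm wide (x) by 834 mm tall (z), surrounded by a border 38 mm wide on all four sides. The frame is 32 mm deep and is made of two full-height vertical stiles with two horizontal rails fitted between them.

The picture frame is against the stool's +x side, with their −y faces flush.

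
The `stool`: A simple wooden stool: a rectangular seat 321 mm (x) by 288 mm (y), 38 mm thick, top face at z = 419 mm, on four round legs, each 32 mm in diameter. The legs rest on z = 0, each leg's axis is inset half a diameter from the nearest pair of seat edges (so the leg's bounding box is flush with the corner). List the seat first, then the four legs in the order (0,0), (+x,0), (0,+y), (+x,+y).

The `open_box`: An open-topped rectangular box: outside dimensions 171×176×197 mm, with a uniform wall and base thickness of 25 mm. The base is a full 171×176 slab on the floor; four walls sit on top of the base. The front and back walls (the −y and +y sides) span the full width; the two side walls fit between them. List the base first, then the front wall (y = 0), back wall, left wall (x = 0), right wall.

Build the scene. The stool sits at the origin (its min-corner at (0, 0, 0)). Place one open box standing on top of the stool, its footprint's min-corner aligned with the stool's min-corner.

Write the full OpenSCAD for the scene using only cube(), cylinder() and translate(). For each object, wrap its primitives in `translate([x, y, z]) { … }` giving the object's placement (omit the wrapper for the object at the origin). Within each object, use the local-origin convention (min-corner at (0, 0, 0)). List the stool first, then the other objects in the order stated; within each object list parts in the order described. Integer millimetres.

translate([0, 0, 381]) cube([321, 288, 38]);
translate([16, 16, 0]) cylinder(h = 381, r = 16);
translate([305, 16, 0]) cylinder(h = 381, r = 16);
translate([16, 272, 0]) cylinder(h = 381, r = 16);
translate([305, 272, 0]) cylinder(h = 381, r = 16);
translate([0, 0, 419]) {
  cube([171, 176, 25]);
  translate([0, 0, 25]) cube([171, 25, 172]);
  translate([0, 151, 25]) cube([171, 25, 172]);
  translate([0, 25, 25]) cube([25, 126, 172]);
  translate([146, 25, 25]) cube([25, 126, 172]);
}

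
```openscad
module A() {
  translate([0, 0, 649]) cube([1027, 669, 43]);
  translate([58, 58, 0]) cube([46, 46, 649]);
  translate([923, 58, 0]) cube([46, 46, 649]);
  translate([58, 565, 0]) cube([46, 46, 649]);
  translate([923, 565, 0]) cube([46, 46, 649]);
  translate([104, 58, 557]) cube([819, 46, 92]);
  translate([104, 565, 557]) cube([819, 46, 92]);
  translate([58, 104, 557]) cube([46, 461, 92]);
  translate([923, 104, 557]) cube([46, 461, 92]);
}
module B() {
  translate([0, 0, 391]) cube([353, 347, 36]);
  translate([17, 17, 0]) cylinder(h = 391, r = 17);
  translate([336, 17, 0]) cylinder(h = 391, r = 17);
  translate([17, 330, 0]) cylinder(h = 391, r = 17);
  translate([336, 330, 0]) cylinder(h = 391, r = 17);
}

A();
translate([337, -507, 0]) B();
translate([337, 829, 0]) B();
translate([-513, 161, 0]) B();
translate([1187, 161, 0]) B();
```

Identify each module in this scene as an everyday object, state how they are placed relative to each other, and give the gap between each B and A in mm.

A is a table. B is a stool. Four stools sit around the table at the −y, +y, −x, +x sides. The gap between each stool and the table is 160 mm.

Each stool's nearest face is 160 mm from the table's bounding box.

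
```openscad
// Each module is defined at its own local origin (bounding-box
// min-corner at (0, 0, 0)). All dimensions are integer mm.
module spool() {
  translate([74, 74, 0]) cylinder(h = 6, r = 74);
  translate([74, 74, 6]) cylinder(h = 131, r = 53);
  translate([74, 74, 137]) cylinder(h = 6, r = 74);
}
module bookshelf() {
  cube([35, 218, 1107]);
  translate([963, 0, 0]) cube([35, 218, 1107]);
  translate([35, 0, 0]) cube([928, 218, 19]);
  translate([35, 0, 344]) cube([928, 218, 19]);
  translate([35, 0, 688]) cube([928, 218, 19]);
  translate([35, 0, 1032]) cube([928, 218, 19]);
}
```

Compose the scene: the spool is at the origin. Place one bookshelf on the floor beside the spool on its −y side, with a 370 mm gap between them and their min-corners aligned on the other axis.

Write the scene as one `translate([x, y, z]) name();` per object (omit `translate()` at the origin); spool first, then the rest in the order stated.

spool();
translate([0, -588, 0]) bookshelf();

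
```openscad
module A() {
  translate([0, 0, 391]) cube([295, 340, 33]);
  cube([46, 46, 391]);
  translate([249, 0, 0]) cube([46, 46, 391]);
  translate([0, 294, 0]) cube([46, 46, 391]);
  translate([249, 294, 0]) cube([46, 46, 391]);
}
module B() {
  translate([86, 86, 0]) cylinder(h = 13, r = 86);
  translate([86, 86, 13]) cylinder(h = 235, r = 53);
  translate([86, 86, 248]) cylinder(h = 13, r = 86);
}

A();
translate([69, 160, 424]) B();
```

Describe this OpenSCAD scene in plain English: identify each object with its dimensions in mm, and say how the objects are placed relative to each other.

A is a four-legged stool. The seat is a 295×340×33 mm slab whose top surface is at z = 424 mm; four square legs, each 46×46 mm in cross-section, run from the floor (z = 0) to the underside of the seat, each flush with a corner of the seat.

B is a spool: two coaxial disc flanges of radius 86 mm and thickness 13 mm, joined by a core cylinder of radius 53 mm and height 235 mm. The lower flange rests on z = 0 and the three cylinders share a vertical axis.

The spool is on top of the stool.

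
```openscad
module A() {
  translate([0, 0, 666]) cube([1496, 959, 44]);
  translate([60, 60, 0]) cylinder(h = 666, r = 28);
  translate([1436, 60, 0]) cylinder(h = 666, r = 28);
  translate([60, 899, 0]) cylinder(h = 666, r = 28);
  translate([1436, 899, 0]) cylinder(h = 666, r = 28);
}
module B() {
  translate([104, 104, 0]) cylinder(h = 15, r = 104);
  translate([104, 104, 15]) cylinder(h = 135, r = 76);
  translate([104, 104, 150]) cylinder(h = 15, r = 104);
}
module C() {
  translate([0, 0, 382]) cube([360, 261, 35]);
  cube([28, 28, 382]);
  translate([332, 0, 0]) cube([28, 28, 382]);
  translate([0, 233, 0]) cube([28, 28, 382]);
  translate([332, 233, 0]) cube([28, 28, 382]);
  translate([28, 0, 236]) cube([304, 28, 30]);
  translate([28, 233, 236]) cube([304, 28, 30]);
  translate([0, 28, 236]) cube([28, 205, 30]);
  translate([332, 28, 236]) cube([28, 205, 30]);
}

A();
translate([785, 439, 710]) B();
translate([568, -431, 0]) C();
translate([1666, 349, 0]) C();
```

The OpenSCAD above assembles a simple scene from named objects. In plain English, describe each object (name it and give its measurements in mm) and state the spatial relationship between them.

A is a rectangular dining table. The top is 1496×959×44 mm with its upper surface at z = 710 mm. It stands on four round legs of 56 mm diameter, each leg's bounding box inset 32 mm from the nearest pair of top edges, running from the floor to the underside of the top.

B is a spool: two coaxial disc flanges of radius 104 mm and thickness 15 mm, joined by a core cylinder of radius 76 mm and height 135 mm. The lower flange rests on z = 0 and the three cylinders share a vertical axis.

C is a four-legged stool. The seat is 360×261 mm, 35 mm thick, top at z = 417 mm. It stands on four square legs, each 28×28 mm in cross-section, from z = 0 to the seat underside, each flush with a corner of the seat. Four stretchers, 28 mm wide and 30 mm tall, connect adjacent legs with their undersides at z = 236 mm, each running between the inner faces of the legs it joins and aligned with the legs' outer faces on the other axis.

The spool is on top of the table. Two stools sit around the table at the −y, +x sides.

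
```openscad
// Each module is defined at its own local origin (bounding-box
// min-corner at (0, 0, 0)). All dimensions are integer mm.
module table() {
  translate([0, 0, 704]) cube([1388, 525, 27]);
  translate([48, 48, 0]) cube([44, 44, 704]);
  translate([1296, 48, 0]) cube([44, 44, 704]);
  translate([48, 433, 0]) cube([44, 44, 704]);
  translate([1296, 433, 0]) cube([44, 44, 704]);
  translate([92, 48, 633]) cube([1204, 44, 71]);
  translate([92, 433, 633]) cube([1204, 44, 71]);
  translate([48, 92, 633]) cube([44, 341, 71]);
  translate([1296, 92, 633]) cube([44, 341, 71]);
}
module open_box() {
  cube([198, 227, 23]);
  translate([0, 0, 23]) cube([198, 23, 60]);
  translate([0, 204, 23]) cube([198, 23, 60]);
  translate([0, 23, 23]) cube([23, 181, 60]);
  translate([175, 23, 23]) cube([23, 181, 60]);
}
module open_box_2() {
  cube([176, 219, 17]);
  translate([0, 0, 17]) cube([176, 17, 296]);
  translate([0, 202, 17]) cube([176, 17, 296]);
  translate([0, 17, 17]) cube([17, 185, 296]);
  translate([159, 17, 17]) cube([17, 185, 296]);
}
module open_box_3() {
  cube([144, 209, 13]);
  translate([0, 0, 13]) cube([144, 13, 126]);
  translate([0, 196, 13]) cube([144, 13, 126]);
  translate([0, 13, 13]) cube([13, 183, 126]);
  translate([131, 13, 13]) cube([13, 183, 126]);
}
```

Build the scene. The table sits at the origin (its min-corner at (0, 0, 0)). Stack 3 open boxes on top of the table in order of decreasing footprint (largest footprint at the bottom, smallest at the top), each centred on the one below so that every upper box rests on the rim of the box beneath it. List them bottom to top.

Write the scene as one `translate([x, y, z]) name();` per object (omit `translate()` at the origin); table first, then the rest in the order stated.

table();
translate([595, 149, 731]) open_box();
translate([606, 153, 814]) open_box_2();
translate([622, 158, 1127]) open_box_3();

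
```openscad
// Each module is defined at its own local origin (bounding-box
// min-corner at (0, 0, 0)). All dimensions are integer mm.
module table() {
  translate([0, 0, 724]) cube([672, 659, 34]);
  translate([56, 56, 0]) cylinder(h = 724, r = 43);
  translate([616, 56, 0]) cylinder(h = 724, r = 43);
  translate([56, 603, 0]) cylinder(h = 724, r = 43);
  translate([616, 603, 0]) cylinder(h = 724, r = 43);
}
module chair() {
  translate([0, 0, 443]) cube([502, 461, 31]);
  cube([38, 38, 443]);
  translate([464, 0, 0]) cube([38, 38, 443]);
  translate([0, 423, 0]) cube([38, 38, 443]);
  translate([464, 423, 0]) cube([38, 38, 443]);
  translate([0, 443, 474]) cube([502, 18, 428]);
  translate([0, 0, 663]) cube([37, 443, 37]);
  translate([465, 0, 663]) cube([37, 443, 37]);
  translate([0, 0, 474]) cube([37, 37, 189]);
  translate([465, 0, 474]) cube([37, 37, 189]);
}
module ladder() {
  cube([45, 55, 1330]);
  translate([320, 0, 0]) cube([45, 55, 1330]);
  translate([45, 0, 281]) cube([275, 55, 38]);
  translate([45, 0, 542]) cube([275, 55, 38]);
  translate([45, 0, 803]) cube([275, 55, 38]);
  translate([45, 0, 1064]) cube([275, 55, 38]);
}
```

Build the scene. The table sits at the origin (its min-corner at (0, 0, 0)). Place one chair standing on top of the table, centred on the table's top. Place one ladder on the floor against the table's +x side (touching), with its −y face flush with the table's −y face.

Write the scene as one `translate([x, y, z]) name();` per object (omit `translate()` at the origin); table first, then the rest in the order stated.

table();
translate([85, 99, 758]) chair();
translate([672, 0, 0]) ladder();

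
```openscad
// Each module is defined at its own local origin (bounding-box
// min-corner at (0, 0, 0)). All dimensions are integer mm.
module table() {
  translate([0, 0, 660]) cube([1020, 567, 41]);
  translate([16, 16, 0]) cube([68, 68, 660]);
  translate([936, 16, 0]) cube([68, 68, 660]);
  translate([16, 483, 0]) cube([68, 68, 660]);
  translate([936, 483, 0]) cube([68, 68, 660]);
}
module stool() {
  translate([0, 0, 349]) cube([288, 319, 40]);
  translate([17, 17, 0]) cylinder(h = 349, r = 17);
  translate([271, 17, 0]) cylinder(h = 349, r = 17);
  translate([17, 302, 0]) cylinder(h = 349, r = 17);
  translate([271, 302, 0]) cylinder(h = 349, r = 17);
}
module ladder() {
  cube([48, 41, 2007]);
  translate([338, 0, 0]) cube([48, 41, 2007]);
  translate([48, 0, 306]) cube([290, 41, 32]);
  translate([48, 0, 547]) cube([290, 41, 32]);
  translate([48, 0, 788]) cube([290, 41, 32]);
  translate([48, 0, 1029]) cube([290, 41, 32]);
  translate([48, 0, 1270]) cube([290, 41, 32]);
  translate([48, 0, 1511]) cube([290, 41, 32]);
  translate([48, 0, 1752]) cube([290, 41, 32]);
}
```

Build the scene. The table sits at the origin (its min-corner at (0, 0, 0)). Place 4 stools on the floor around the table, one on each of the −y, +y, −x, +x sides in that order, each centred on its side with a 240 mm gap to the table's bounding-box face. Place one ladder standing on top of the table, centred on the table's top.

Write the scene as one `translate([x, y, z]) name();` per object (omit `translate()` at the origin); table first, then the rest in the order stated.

table();
translate([366, -559, 0]) stool();
translate([366, 807, 0]) stool();
translate([-528, 124, 0]) stool();
translate([1260, 124, 0]) stool();
translate([317, 263, 701]) ladder();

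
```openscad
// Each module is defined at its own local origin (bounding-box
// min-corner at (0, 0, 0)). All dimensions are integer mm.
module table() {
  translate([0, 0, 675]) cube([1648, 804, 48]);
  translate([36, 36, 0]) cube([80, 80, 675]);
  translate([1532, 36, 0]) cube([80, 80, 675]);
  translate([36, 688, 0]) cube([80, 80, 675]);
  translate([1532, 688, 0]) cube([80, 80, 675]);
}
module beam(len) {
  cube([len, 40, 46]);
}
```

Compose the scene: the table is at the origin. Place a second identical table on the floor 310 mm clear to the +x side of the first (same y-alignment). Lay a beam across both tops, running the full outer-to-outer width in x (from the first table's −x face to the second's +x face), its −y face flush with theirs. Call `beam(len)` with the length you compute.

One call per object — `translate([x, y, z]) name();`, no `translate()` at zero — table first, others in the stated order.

table();
translate([1958, 0, 0]) table();
translate([0, 0, 723]) beam(3606);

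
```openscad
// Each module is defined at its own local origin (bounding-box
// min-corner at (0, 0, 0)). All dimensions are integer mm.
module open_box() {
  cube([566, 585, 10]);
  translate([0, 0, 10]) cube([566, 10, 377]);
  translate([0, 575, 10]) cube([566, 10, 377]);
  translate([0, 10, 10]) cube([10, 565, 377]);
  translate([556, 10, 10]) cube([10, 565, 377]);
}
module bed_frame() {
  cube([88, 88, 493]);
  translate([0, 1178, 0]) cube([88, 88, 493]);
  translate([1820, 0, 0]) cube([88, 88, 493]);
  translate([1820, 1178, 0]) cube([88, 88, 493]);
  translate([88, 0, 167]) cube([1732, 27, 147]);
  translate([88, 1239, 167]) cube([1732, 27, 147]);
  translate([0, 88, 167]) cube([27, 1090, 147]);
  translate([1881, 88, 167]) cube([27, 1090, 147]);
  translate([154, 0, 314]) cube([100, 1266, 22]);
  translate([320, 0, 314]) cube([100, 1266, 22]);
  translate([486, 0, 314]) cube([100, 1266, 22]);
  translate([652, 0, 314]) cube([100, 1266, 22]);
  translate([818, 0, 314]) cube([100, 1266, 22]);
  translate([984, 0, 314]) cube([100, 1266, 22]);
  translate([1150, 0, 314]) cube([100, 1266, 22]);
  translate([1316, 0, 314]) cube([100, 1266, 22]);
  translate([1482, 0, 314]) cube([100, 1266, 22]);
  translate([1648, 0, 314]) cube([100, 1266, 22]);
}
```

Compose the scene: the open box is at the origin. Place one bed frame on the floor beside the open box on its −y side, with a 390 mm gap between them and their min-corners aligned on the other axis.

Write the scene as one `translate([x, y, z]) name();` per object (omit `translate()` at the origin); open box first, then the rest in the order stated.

open_box();
translate([0, -1656, 0]) bed_frame();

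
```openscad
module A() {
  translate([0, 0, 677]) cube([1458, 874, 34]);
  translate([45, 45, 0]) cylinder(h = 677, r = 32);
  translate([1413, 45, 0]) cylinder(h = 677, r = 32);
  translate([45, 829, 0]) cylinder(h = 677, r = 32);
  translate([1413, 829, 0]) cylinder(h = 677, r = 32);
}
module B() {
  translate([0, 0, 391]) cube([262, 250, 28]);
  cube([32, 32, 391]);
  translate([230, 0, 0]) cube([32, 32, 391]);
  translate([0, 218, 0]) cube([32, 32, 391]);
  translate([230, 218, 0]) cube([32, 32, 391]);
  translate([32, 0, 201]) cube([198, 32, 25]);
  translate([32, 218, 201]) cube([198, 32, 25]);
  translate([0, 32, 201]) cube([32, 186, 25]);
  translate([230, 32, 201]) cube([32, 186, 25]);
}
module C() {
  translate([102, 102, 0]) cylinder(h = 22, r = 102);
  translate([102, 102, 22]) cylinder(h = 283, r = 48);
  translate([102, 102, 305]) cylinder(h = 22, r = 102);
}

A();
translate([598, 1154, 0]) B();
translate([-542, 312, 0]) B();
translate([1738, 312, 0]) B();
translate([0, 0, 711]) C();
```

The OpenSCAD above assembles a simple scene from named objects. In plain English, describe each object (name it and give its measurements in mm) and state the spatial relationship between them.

A is a table: top 1458 mm (x) × 874 mm (y), 34 mm thick, upper face at z = 711 mm, on four round legs of 64 mm diameter, each leg's bounding box inset 13 mm from the nearest pair of top edges, running from z = 0 to the bottom of the top.

B is a four-legged stool. The seat is a 262×250×28 mm slab whose top surface is at z = 419 mm; four square legs, each 32×32 mm in cross-section, run from the floor (z = 0) to the underside of the seat, each flush with a corner of the seat. Four stretchers, 32 mm wide and 25 mm tall, connect adjacent legs with their undersides at z = 201 mm, each running between the inner faces of the legs it joins and aligned with the legs' outer faces on the other axis.

C is a spool: two coaxial disc flanges of radius 102 mm and thickness 22 mm, joined by a core cylinder of radius 48 mm and height 283 mm. The lower flange rests on z = 0 and the three cylinders share a vertical axis.

Three stools sit around the table at the +y, −x, +x sides. The spool is on top of the table.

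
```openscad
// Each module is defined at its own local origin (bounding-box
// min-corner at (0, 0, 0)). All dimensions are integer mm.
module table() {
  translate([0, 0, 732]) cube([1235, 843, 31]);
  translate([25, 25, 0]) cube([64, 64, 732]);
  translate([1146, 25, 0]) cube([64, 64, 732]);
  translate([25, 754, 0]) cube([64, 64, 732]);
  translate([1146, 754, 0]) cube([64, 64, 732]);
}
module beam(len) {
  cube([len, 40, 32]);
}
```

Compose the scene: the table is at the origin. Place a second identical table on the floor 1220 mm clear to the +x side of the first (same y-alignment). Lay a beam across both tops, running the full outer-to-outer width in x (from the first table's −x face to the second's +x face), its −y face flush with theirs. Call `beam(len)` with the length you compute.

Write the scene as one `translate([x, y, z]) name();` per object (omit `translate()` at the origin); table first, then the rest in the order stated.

table();
translate([2455, 0, 0]) table();
translate([0, 0, 763]) beam(3690);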